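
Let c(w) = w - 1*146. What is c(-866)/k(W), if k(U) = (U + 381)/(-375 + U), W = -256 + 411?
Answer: 27830/67 ≈ 415.37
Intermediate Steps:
c(w) = -146 + w (c(w) = w - 146 = -146 + w)
W = 155
k(U) = (381 + U)/(-375 + U)
c(-866)/k(W) = (-146 - 866)/(((381 + 155)/(-375 + 155))) = -1012/(536/(-220)) = -1012/((-1/220*536)) = -1012/(-134/55) = -1012*(-55/134) = 27830/67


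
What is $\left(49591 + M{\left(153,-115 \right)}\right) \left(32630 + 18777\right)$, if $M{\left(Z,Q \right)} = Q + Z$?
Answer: $2551278003$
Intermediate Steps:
$\left(49591 + M{\left(153,-115 \right)}\right) \left(32630 + 18777\right) = \left(49591 + \left(-115 + 153\right)\right) \left(32630 + 18777\right) = \left(49591 + 38\right) 51407 = 49629 \cdot 51407 = 2551278003$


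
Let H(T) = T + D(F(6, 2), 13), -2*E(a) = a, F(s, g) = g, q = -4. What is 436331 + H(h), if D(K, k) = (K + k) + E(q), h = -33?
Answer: 436315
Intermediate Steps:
E(a) = -a/2
D(K, k) = 2 + K + k (D(K, k) = (K + k) - 1/2*(-4) = (K + k) + 2 = 2 + K + k)
H(T) = 17 + T (H(T) = T + (2 + 2 + 13) = T + 17 = 17 + T)
436331 + H(h) = 436331 + (17 - 33) = 436331 - 16 = 436315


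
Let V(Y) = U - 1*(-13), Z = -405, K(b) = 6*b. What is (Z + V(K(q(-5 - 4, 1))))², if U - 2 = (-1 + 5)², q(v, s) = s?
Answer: 139876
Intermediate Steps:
U = 18 (U = 2 + (-1 + 5)² = 2 + 4² = 2 + 16 = 18)
V(Y) = 31 (V(Y) = 18 - 1*(-13) = 18 + 13 = 31)
(Z + V(K(q(-5 - 4, 1))))² = (-405 + 31)² = (-374)² = 139876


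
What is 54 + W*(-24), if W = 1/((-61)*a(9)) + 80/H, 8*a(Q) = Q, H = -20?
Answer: 27514/183 ≈ 150.35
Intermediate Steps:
a(Q) = Q/8
W = -2204/549 (W = 1/((-61)*(((⅛)*9))) + 80/(-20) = -1/(61*9/8) + 80*(-1/20) = -1/61*8/9 - 4 = -8/549 - 4 = -2204/549 ≈ -4.0146)
54 + W*(-24) = 54 - 2204/549*(-24) = 54 + 17632/183 = 27514/183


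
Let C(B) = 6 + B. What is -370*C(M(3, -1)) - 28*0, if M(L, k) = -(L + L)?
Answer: 0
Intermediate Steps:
M(L, k) = -2*L
-370*C(M(3, -1)) - 28*0 = -370*(6 - 2*3) - 28*0 = -370*(6 - 6) + 0 = -370*0 + 0 = 0 + 0 = 0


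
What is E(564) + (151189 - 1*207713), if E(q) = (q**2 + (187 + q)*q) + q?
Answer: 685700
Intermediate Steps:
E(q) = q + q**2 + q*(187 + q) (E(q) = (q**2 + q*(187 + q)) + q = q + q**2 + q*(187 + q))
E(564) + (151189 - 1*207713) = 2*564*(94 + 564) + (151189 - 1*207713) = 2*564*658 + (151189 - 207713) = 742224 - 56524 = 685700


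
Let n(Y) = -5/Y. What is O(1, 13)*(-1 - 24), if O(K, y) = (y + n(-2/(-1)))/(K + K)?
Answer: -525/4 ≈ -131.25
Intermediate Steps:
O(K, y) = (-5/2 + y)/(2*K) (O(K, y) = (y - 5/((-2/(-1))))/(K + K) = (y - 5/((-2*(-1))))/((2*K)) = (y - 5/2)*(1/(2*K)) = (-5/2 + y)*(1/(2*K)) = (-5/2 + y)/(2*K))
O(1, 13)*(-1 - 24) = ((¼)*(-5 + 2*13)/1)*(-1 - 24) = ((¼)*1*(-5 + 26))*(-25) = ((¼)*1*21)*(-25) = (21/4)*(-25) = -525/4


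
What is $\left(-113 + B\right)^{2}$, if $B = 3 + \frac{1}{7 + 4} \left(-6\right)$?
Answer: $\frac{1478656}{121} \approx 12220.0$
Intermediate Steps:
$B = \frac{27}{11}$ ($B = 3 + \frac{1}{11} \left(-6\right) = 3 - \frac{6}{11} = \frac{27}{11} \approx 2.4545$)
$\left(-113 + B\right)^{2} = \left(-113 + \frac{27}{11}\right)^{2} = \left(- \frac{1216}{11}\right)^{2} = \frac{1478656}{121}$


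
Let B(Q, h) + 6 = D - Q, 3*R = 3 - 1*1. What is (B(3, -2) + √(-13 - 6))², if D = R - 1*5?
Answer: 1429/9 - 80*I*√19/3 ≈ 158.78 - 116.24*I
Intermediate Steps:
R = ⅔ (R = (3 - 1*1)/3 = (3 - 1)/3 = (⅓)*2 = ⅔ ≈ 0.66667)
D = -13/3 (D = ⅔ - 1*5 = ⅔ - 5 = -13/3 ≈ -4.3333)
B(Q, h) = -31/3 - Q (B(Q, h) = -6 + (-13/3 - Q) = -31/3 - Q)
(B(3, -2) + √(-13 - 6))² = ((-31/3 - 1*3) + √(-13 - 6))² = ((-31/3 - 3) + √(-19))² = (-40/3 + I*√19)²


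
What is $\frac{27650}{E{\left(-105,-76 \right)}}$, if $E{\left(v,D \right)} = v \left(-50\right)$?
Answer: $\frac{79}{15} \approx 5.2667$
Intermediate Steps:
$E{\left(v,D \right)} = - 50 v$
$\frac{27650}{E{\left(-105,-76 \right)}} = \frac{27650}{\left(-50\right) \left(-105\right)} = \frac{27650}{5250} = 27650 \cdot \frac{1}{5250} = \frac{79}{15}$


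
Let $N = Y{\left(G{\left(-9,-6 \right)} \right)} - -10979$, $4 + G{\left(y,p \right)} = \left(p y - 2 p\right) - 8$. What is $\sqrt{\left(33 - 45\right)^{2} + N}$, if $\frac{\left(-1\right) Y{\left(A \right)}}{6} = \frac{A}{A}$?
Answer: $\sqrt{11117} \approx 105.44$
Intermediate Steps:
$G{\left(y,p \right)} = -12 - 2 p + p y$ ($G{\left(y,p \right)} = -4 - \left(8 + 2 p - p y\right) = -12 - 2 p + p y$)
$Y{\left(A \right)} = -6$ ($Y{\left(A \right)} = - 6 \frac{A}{A} = \left(-6\right) 1 = -6$)
$N = 10973$ ($N = -6 - -10979 = -6 + 10979 = 10973$)
$\sqrt{\left(33 - 45\right)^{2} + N} = \sqrt{\left(33 - 45\right)^{2} + 10973} = \sqrt{\left(-12\right)^{2} + 10973} = \sqrt{144 + 10973} = \sqrt{11117}$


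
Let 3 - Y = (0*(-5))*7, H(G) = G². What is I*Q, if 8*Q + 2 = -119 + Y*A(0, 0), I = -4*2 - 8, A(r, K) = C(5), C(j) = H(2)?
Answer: 218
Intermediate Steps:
C(j) = 4 (C(j) = 2² = 4)
A(r, K) = 4
Y = 3 (Y = 3 - 0*(-5)*7 = 3 - 0*7 = 3 - 1*0 = 3 + 0 = 3)
I = -16 (I = -8 - 8 = -16)
Q = -109/8 (Q = -¼ + (-119 + 3*4)/8 = -¼ + (-119 + 12)/8 = -¼ + (⅛)*(-107) = -¼ - 107/8 = -109/8 ≈ -13.625)
I*Q = -16*(-109/8) = 218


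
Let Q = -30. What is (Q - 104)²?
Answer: 17956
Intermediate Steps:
(Q - 104)² = (-30 - 104)² = (-134)² = 17956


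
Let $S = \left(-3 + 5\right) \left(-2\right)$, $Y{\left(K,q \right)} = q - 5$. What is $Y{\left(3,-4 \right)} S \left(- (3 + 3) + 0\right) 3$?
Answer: $-648$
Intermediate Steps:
$Y{\left(K,q \right)} = -5 + q$ ($Y{\left(K,q \right)} = q - 5 = -5 + q$)
$S = -4$ ($S = 2 \left(-2\right) = -4$)
$Y{\left(3,-4 \right)} S \left(- (3 + 3) + 0\right) 3 = \left(-5 - 4\right) \left(-4\right) \left(- (3 + 3) + 0\right) 3 = \left(-9\right) \left(-4\right) \left(\left(-1\right) 6 + 0\right) 3 = 36 \left(-6 + 0\right) 3 = 36 \left(\left(-6\right) 3\right) = 36 \left(-18\right) = -648$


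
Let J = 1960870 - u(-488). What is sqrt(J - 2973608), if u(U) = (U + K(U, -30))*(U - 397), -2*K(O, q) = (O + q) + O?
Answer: I*sqrt(999463) ≈ 999.73*I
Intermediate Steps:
K(O, q) = -O - q/2 (K(O, q) = -((O + q) + O)/2 = -(q + 2*O)/2 = -O - q/2)
u(U) = -5955 + 15*U (u(U) = (U + (-U - 1/2*(-30)))*(U - 397) = (U + (-U + 15))*(-397 + U) = (U + (15 - U))*(-397 + U) = 15*(-397 + U) = -5955 + 15*U)
J = 1974145 (J = 1960870 - (-5955 + 15*(-488)) = 1960870 - (-5955 - 7320) = 1960870 - 1*(-13275) = 1960870 + 13275 = 1974145)
sqrt(J - 2973608) = sqrt(1974145 - 2973608) = sqrt(-999463) = I*sqrt(999463)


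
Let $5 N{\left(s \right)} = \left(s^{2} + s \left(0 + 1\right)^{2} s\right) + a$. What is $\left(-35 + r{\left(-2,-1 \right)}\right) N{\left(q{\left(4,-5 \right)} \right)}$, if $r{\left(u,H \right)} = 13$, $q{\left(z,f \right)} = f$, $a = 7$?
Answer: $- \frac{1254}{5} \approx -250.8$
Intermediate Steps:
$N{\left(s \right)} = \frac{7}{5} + \frac{2 s^{2}}{5}$ ($N{\left(s \right)} = \frac{\left(s^{2} + s \left(0 + 1\right)^{2} s\right) + 7}{5} = \frac{\left(s^{2} + s 1^{2} s\right) + 7}{5} = \frac{\left(s^{2} + s 1 s\right) + 7}{5} = \frac{\left(s^{2} + s s\right) + 7}{5} = \frac{\left(s^{2} + s^{2}\right) + 7}{5} = \frac{2 s^{2} + 7}{5} = \frac{7 + 2 s^{2}}{5} = \frac{7}{5} + \frac{2 s^{2}}{5}$)
$\left(-35 + r{\left(-2,-1 \right)}\right) N{\left(q{\left(4,-5 \right)} \right)} = \left(-35 + 13\right) \left(\frac{7}{5} + \frac{2 \left(-5\right)^{2}}{5}\right) = - 22 \left(\frac{7}{5} + \frac{2}{5} \cdot 25\right) = - 22 \left(\frac{7}{5} + 10\right) = \left(-22\right) \frac{57}{5} = - \frac{1254}{5}$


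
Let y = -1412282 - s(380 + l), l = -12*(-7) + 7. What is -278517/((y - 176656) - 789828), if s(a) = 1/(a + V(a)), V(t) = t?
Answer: 262363014/2240797573 ≈ 0.11708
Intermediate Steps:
l = 91 (l = 84 + 7 = 91)
s(a) = 1/(2*a) (s(a) = 1/(a + a) = 1/(2*a))
y = -1330369645/942 (y = -1412282 - 1/(2*(380 + 91)) = -1412282 - 1/(2*471) = -1412282 - 1*1/942 = -1412282 - 1/942 = -1330369645/942 ≈ -1.4123e+6)
-278517/((y - 176656) - 789828) = -278517/((-1330369645/942 - 176656) - 789828) = -278517/(-1496779597/942 - 789828) = -278517/(-2240797573/942) = -278517*(-942/2240797573) = 262363014/2240797573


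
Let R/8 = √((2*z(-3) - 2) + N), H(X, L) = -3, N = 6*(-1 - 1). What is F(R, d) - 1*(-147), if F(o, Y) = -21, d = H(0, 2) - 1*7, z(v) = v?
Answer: 126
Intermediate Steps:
N = -12 (N = 6*(-2) = -12)
d = -10 (d = -3 - 1*7 = -3 - 7 = -10)
R = 16*I*√5 (R = 8*√((2*(-3) - 2) - 12) = 8*√((-6 - 2) - 12) = 8*√(-8 - 12) = 8*√(-20) = 8*(2*I*√5) = 16*I*√5 ≈ 35.777*I)
F(R, d) - 1*(-147) = -21 - 1*(-147) = -21 + 147 = 126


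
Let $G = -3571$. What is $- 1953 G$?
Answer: $6974163$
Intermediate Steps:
$- 1953 G = \left(-1953\right) \left(-3571\right) = 6974163$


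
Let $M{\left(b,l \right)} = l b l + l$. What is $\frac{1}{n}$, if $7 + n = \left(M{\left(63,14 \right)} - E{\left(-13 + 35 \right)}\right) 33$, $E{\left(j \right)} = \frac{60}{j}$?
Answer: $\frac{1}{407849} \approx 2.4519 \cdot 10^{-6}$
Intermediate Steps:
$M{\left(b,l \right)} = l + b l^{2}$ ($M{\left(b,l \right)} = b l l + l = b l^{2} + l = l + b l^{2}$)
$n = 407849$ ($n = -7 + \left(14 \left(1 + 63 \cdot 14\right) - \frac{60}{-13 + 35}\right) 33 = -7 + \left(14 \left(1 + 882\right) - \frac{60}{22}\right) 33 = -7 + \left(14 \cdot 883 - 60 \cdot \frac{1}{22}\right) 33 = -7 + \left(12362 - \frac{30}{11}\right) 33 = -7 + \frac{135952}{11} \cdot 33 = -7 + 407856 = 407849$)
$\frac{1}{n} = \frac{1}{407849}$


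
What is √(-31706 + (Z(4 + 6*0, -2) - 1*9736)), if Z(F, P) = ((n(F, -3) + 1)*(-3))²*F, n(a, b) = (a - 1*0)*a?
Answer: I*√31038 ≈ 176.18*I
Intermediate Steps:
n(a, b) = a² (n(a, b) = (a + 0)*a = a*a = a²)
Z(F, P) = F*(-3 - 3*F²)² (Z(F, P) = ((F² + 1)*(-3))²*F = ((1 + F²)*(-3))²*F = (-3 - 3*F²)²*F = F*(-3 - 3*F²)²)
√(-31706 + (Z(4 + 6*0, -2) - 1*9736)) = √(-31706 + (9*(4 + 6*0)*(1 + (4 + 6*0)²)² - 1*9736)) = √(-31706 + (9*(4 + 0)*(1 + (4 + 0)²)² - 9736)) = √(-31706 + (9*4*(1 + 4²)² - 9736)) = √(-31706 + (9*4*(1 + 16)² - 9736)) = √(-31706 + (9*4*17² - 9736)) = √(-31706 + (9*4*289 - 9736)) = √(-31706 + (10404 - 9736)) = √(-31706 + 668) = √(-31038) = I*√31038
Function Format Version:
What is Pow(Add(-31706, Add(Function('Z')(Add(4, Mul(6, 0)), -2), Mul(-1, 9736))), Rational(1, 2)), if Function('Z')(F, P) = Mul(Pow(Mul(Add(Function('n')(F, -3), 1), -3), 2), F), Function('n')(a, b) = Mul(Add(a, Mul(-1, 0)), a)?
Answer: Mul(I, Pow(31038, Rational(1, 2))) ≈ Mul(176.18, I)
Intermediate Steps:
Function('n')(a, b) = Pow(a, 2) (Function('n')(a, b) = Mul(Add(a, 0), a) = Mul(a, a) = Pow(a, 2))
Function('Z')(F, P) = Mul(F, Pow(Add(-3, Mul(-3, Pow(F, 2))), 2)) (Function('Z')(F, P) = Mul(Pow(Mul(Add(Pow(F, 2), 1), -3), 2), F) = Mul(Pow(Mul(Add(1, Pow(F, 2)), -3), 2), F) = Mul(Pow(Add(-3, Mul(-3, Pow(F, 2))), 2), F) = Mul(F, Pow(Add(-3, Mul(-3, Pow(F, 2))), 2)))
Pow(Add(-31706, Add(Function('Z')(Add(4, Mul(6, 0)), -2), Mul(-1, 9736))), Rational(1, 2)) = Pow(Add(-31706, Add(Mul(9, Add(4, Mul(6, 0)), Pow(Add(1, Pow(Add(4, Mul(6, 0)), 2)), 2)), Mul(-1, 9736))), Rational(1, 2)) = Pow(Add(-31706, Add(Mul(9, Add(4, 0), Pow(Add(1, Pow(Add(4, 0), 2)), 2)), -9736)), Rational(1, 2)) = Pow(Add(-31706, Add(Mul(9, 4, Pow(Add(1, Pow(4, 2)), 2)), -9736)), Rational(1, 2)) = Pow(Add(-31706, Add(Mul(9, 4, Pow(Add(1, 16), 2)), -9736)), Rational(1, 2)) = Pow(Add(-31706, Add(Mul(9, 4, Pow(17, 2)), -9736)), Rational(1, 2)) = Pow(Add(-31706, Add(Mul(9, 4, 289), -9736)), Rational(1, 2)) = Pow(Add(-31706, Add(10404, -9736)), Rational(1, 2)) = Pow(Add(-31706, 668), Rational(1, 2)) = Pow(-31038, Rational(1, 2)) = Mul(I, Pow(31038, Rational(1, 2)))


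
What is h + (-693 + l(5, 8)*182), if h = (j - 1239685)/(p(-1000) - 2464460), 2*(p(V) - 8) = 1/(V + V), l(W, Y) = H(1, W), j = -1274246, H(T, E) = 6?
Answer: 3943321116399/9857808001 ≈ 400.02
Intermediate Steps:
l(W, Y) = 6
p(V) = 8 + 1/(4*V) (p(V) = 8 + 1/(2*(V + V)) = 8 + 1/(2*((2*V))) = 8 + (1/(2*V))/2 = 8 + 1/(4*V))
h = 10055724000/9857808001 (h = (-1274246 - 1239685)/((8 + (¼)/(-1000)) - 2464460) = -2513931/((8 + (¼)*(-1/1000)) - 2464460) = -2513931/((8 - 1/4000) - 2464460) = -2513931/(31999/4000 - 2464460) = -2513931/(-9857808001/4000) = -2513931*(-4000/9857808001) = 10055724000/9857808001 ≈ 1.0201)
h + (-693 + l(5, 8)*182) = 10055724000/9857808001 + (-693 + 6*182) = 10055724000/9857808001 + (-693 + 1092) = 10055724000/9857808001 + 399 = 3943321116399/9857808001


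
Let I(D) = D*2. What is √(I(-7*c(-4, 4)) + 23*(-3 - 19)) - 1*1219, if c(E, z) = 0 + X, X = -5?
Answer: -1219 + 2*I*√109 ≈ -1219.0 + 20.881*I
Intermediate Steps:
c(E, z) = -5 (c(E, z) = 0 - 5 = -5)
I(D) = 2*D
√(I(-7*c(-4, 4)) + 23*(-3 - 19)) - 1*1219 = √(2*(-7*(-5)) + 23*(-3 - 19)) - 1*1219 = √(2*35 + 23*(-22)) - 1219 = √(70 - 506) - 1219 = √(-436) - 1219 = 2*I*√109 - 1219 = -1219 + 2*I*√109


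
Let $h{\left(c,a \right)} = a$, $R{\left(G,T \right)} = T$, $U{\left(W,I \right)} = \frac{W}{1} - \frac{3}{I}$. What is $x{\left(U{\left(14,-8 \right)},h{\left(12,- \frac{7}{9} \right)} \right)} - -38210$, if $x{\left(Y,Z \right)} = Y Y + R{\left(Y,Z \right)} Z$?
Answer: $\frac{199155001}{5184} \approx 38417.0$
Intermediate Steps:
$U{\left(W,I \right)} = W - \frac{3}{I}$ ($U{\left(W,I \right)} = W 1 - \frac{3}{I} = W - \frac{3}{I}$)
$x{\left(Y,Z \right)} = Y^{2} + Z^{2}$ ($x{\left(Y,Z \right)} = Y Y + Z Z = Y^{2} + Z^{2}$)
$x{\left(U{\left(14,-8 \right)},h{\left(12,- \frac{7}{9} \right)} \right)} - -38210 = \left(\left(14 - \frac{3}{-8}\right)^{2} + \left(- \frac{7}{9}\right)^{2}\right) - -38210 = \left(\left(14 - - \frac{3}{8}\right)^{2} + \left(\left(-7\right) \frac{1}{9}\right)^{2}\right) + 38210 = \left(\left(14 + \frac{3}{8}\right)^{2} + \left(- \frac{7}{9}\right)^{2}\right) + 38210 = \left(\left(\frac{115}{8}\right)^{2} + \frac{49}{81}\right) + 38210 = \left(\frac{13225}{64} + \frac{49}{81}\right) + 38210 = \frac{1074361}{5184} + 38210 = \frac{199155001}{5184}$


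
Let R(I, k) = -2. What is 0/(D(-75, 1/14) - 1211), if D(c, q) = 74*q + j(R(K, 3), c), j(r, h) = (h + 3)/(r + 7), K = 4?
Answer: 0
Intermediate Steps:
j(r, h) = (3 + h)/(7 + r)
D(c, q) = 3/5 + 74*q + c/5 (D(c, q) = 74*q + (3 + c)/(7 - 2) = 74*q + (3 + c)/5 = 74*q + (3/5 + c/5) = 3/5 + 74*q + c/5)
0/(D(-75, 1/14) - 1211) = 0/((3/5 + 74/14 + (1/5)*(-75)) - 1211) = 0/((3/5 + 74*(1/14) - 15) - 1211) = 0/((3/5 + 37/7 - 15) - 1211) = 0/(-319/35 - 1211) = 0/(-42704/35) = -35/42704*0 = 0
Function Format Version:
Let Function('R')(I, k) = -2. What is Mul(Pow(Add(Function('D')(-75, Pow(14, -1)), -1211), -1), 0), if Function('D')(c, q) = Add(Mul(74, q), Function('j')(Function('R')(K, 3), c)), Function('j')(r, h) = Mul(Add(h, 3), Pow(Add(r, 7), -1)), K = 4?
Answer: 0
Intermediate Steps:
Function('j')(r, h) = Mul(Pow(Add(7, r), -1), Add(3, h)) (Function('j')(r, h) = Mul(Add(3, h), Pow(Add(7, r), -1)) = Mul(Pow(Add(7, r), -1), Add(3, h)))
Function('D')(c, q) = Add(Rational(3, 5), Mul(74, q), Mul(Rational(1, 5), c)) (Function('D')(c, q) = Add(Mul(74, q), Mul(Pow(Add(7, -2), -1), Add(3, c))) = Add(Mul(74, q), Mul(Pow(5, -1), Add(3, c))) = Add(Mul(74, q), Mul(Rational(1, 5), Add(3, c))) = Add(Mul(74, q), Add(Rational(3, 5), Mul(Rational(1, 5), c))) = Add(Rational(3, 5), Mul(74, q), Mul(Rational(1, 5), c)))
Mul(Pow(Add(Function('D')(-75, Pow(14, -1)), -1211), -1), 0) = Mul(Pow(Add(Add(Rational(3, 5), Mul(74, Pow(14, -1)), Mul(Rational(1, 5), -75)), -1211), -1), 0) = Mul(Pow(Add(Add(Rational(3, 5), Mul(74, Rational(1, 14)), -15), -1211), -1), 0) = Mul(Pow(Add(Add(Rational(3, 5), Rational(37, 7), -15), -1211), -1), 0) = Mul(Pow(Add(Rational(-319, 35), -1211), -1), 0) = Mul(Pow(Rational(-42704, 35), -1), 0) = Mul(Rational(-35, 42704), 0) = 0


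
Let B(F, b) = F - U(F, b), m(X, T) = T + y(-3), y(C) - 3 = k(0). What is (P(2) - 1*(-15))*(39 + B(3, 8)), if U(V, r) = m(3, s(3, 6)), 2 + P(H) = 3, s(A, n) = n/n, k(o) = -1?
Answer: 624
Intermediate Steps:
s(A, n) = 1
y(C) = 2 (y(C) = 3 - 1 = 2)
P(H) = 1 (P(H) = -2 + 3 = 1)
m(X, T) = 2 + T (m(X, T) = T + 2 = 2 + T)
U(V, r) = 3 (U(V, r) = 2 + 1 = 3)
B(F, b) = -3 + F (B(F, b) = F - 1*3 = F - 3 = -3 + F)
(P(2) - 1*(-15))*(39 + B(3, 8)) = (1 - 1*(-15))*(39 + (-3 + 3)) = (1 + 15)*(39 + 0) = 16*39 = 624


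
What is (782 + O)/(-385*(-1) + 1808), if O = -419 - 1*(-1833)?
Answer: 732/731 ≈ 1.0014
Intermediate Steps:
O = 1414 (O = -419 + 1833 = 1414)
(782 + O)/(-385*(-1) + 1808) = (782 + 1414)/(-385*(-1) + 1808) = 2196/(385 + 1808) = 2196/2193 = 2196*(1/2193) = 732/731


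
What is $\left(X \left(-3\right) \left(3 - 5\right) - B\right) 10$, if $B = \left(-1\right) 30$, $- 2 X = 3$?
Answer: $210$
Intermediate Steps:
$X = - \frac{3}{2}$ ($X = \left(- \frac{1}{2}\right) 3 = - \frac{3}{2} \approx -1.5$)
$B = -30$
$\left(X \left(-3\right) \left(3 - 5\right) - B\right) 10 = \left(\left(- \frac{3}{2}\right) \left(-3\right) \left(3 - 5\right) - -30\right) 10 = \left(\frac{9}{2} \left(-2\right) + 30\right) 10 = \left(-9 + 30\right) 10 = 21 \cdot 10 = 210$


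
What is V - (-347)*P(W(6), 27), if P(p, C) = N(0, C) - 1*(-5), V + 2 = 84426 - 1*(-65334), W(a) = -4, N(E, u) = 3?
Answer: 152534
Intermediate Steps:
V = 149758 (V = -2 + (84426 - 1*(-65334)) = -2 + (84426 + 65334) = -2 + 149760 = 149758)
P(p, C) = 8 (P(p, C) = 3 - 1*(-5) = 3 + 5 = 8)
V - (-347)*P(W(6), 27) = 149758 - (-347)*8 = 149758 - 1*(-2776) = 149758 + 2776 = 152534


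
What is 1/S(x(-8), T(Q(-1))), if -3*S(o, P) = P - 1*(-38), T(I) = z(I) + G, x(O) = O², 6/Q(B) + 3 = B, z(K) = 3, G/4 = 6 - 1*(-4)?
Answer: -1/27 ≈ -0.037037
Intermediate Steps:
G = 40 (G = 4*(6 - 1*(-4)) = 4*(6 + 4) = 4*10 = 40)
Q(B) = 6/(-3 + B)
T(I) = 43 (T(I) = 3 + 40 = 43)
S(o, P) = -38/3 - P/3 (S(o, P) = -(P - 1*(-38))/3 = -(P + 38)/3 = -(38 + P)/3 = -38/3 - P/3)
1/S(x(-8), T(Q(-1))) = 1/(-38/3 - ⅓*43) = 1/(-38/3 - 43/3) = 1/(-27) = -1/27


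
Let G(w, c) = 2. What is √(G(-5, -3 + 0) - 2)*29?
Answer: 0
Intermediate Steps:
√(G(-5, -3 + 0) - 2)*29 = √(2 - 2)*29 = √0*29 = 0*29 = 0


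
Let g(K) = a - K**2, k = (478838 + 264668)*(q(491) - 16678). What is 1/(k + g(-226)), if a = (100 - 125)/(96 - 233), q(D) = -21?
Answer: -137/1700972514465 ≈ -8.0542e-11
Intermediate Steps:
a = 25/137 (a = -25/(-137) = -25*(-1/137) = 25/137 ≈ 0.18248)
k = -12415806694 (k = (478838 + 264668)*(-21 - 16678) = 743506*(-16699) = -12415806694)
g(K) = 25/137 - K**2
1/(k + g(-226)) = 1/(-12415806694 + (25/137 - 1*(-226)**2)) = 1/(-12415806694 + (25/137 - 1*51076)) = 1/(-12415806694 + (25/137 - 51076)) = 1/(-12415806694 - 6997387/137) = 1/(-1700972514465/137) = -137/1700972514465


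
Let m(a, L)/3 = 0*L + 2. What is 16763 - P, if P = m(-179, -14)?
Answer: 16757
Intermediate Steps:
m(a, L) = 6 (m(a, L) = 3*(0*L + 2) = 3*(0 + 2) = 3*2 = 6)
P = 6
16763 - P = 16763 - 1*6 = 16763 - 6 = 16757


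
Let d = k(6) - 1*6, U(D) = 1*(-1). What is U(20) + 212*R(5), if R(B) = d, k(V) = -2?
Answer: -1697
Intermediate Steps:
U(D) = -1
d = -8 (d = -2 - 1*6 = -2 - 6 = -8)
R(B) = -8
U(20) + 212*R(5) = -1 + 212*(-8) = -1 - 1696 = -1697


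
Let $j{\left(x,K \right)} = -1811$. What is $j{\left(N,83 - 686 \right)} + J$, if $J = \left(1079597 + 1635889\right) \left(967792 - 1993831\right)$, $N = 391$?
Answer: $-2786194541765$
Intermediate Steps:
$J = -2786194539954$ ($J = 2715486 \left(-1026039\right) = -2786194539954$)
$j{\left(N,83 - 686 \right)} + J = -1811 - 2786194539954 = -2786194541765$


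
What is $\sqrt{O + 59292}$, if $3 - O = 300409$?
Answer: $i \sqrt{241114} \approx 491.03 i$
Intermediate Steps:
$O = -300406$ ($O = 3 - 300409 = -300406$)
$\sqrt{O + 59292} = \sqrt{-300406 + 59292} = \sqrt{-241114} = i \sqrt{241114}$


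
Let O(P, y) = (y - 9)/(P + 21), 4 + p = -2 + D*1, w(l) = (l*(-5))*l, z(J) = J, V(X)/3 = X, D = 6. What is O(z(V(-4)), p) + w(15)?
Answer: -1126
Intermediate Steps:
V(X) = 3*X
w(l) = -5*l² (w(l) = (-5*l)*l = -5*l²)
p = 0 (p = -4 + (-2 + 6*1) = -4 + (-2 + 6) = -4 + 4 = 0)
O(P, y) = (-9 + y)/(21 + P)
O(z(V(-4)), p) + w(15) = (-9 + 0)/(21 + 3*(-4)) - 5*15² = -9/(21 - 12) - 5*225 = -9/9 - 1125 = (⅑)*(-9) - 1125 = -1 - 1125 = -1126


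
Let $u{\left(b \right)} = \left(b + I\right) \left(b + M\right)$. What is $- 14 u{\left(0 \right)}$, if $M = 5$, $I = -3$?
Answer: $210$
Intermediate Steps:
$u{\left(b \right)} = \left(-3 + b\right) \left(5 + b\right)$ ($u{\left(b \right)} = \left(b - 3\right) \left(b + 5\right) = \left(-3 + b\right) \left(5 + b\right)$)
$- 14 u{\left(0 \right)} = - 14 \left(-15 + 0^{2} + 2 \cdot 0\right) = - 14 \left(-15 + 0 + 0\right) = \left(-14\right) \left(-15\right) = 210$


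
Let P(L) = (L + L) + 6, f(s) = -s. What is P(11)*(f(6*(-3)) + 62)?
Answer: 2240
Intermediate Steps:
P(L) = 6 + 2*L (P(L) = 2*L + 6 = 6 + 2*L)
P(11)*(f(6*(-3)) + 62) = (6 + 2*11)*(-6*(-3) + 62) = (6 + 22)*(-1*(-18) + 62) = 28*(18 + 62) = 28*80 = 2240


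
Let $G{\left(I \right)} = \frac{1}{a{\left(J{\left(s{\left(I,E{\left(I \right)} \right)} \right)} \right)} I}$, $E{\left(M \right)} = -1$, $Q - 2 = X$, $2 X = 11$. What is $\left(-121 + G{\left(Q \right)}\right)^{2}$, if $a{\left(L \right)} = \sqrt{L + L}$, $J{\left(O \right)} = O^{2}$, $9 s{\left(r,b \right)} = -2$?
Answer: $\frac{732059}{50} - \frac{363 \sqrt{2}}{5} \approx 14539.0$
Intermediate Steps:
$X = \frac{11}{2}$ ($X = \frac{1}{2} \cdot 11 = \frac{11}{2} \approx 5.5$)
$Q = \frac{15}{2}$ ($Q = 2 + \frac{11}{2} = \frac{15}{2} \approx 7.5$)
$s{\left(r,b \right)} = - \frac{2}{9}$ ($s{\left(r,b \right)} = \frac{1}{9} \left(-2\right) = - \frac{2}{9}$)
$a{\left(L \right)} = \sqrt{2} \sqrt{L}$ ($a{\left(L \right)} = \sqrt{2 L} = \sqrt{2} \sqrt{L}$)
$G{\left(I \right)} = \frac{9 \sqrt{2}}{4 I}$ ($G{\left(I \right)} = \frac{1}{\sqrt{2} \sqrt{\left(- \frac{2}{9}\right)^{2}} I} = \frac{1}{\sqrt{2} \sqrt{\frac{4}{81}} I} = \frac{1}{\sqrt{2} \cdot \frac{2}{9} I} = \frac{1}{\frac{2 \sqrt{2}}{9} I} = \frac{1}{\frac{2}{9} I \sqrt{2}} = \frac{9 \sqrt{2}}{4 I}$)
$\left(-121 + G{\left(Q \right)}\right)^{2} = \left(-121 + \frac{9 \sqrt{2}}{4 \cdot \frac{15}{2}}\right)^{2} = \left(-121 + \frac{9}{4} \sqrt{2} \cdot \frac{2}{15}\right)^{2} = \left(-121 + \frac{3 \sqrt{2}}{10}\right)^{2}$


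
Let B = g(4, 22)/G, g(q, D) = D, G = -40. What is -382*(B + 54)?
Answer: -204179/10 ≈ -20418.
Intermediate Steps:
B = -11/20 (B = 22/(-40) = 22*(-1/40) = -11/20 ≈ -0.55000)
-382*(B + 54) = -382*(-11/20 + 54) = -382*1069/20 = -204179/10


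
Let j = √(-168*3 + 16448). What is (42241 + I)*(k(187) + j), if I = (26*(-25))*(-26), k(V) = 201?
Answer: 11887341 + 118282*√3986 ≈ 1.9355e+7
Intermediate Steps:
j = 2*√3986 (j = √(-504 + 16448) = √15944 = 2*√3986 ≈ 126.27)
I = 16900 (I = -650*(-26) = 16900)
(42241 + I)*(k(187) + j) = (42241 + 16900)*(201 + 2*√3986) = 59141*(201 + 2*√3986) = 11887341 + 118282*√3986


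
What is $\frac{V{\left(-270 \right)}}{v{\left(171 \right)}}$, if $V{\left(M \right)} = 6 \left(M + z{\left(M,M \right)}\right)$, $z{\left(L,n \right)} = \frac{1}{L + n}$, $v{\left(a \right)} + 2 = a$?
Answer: $- \frac{145801}{15210} \approx -9.5859$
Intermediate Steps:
$v{\left(a \right)} = -2 + a$
$V{\left(M \right)} = \frac{3}{M} + 6 M$ ($V{\left(M \right)} = 6 \left(M + \frac{1}{M + M}\right) = 6 \left(M + \frac{1}{2 M}\right) = \frac{3}{M} + 6 M$)
$\frac{V{\left(-270 \right)}}{v{\left(171 \right)}} = \frac{\frac{3}{-270} + 6 \left(-270\right)}{-2 + 171} = \frac{3 \left(- \frac{1}{270}\right) - 1620}{169} = \left(- \frac{1}{90} - 1620\right) \frac{1}{169} = \left(- \frac{145801}{90}\right) \frac{1}{169} = - \frac{145801}{15210}$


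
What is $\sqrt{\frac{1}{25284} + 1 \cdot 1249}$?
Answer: $\frac{\sqrt{4073783493}}{1806} \approx 35.341$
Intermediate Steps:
$\sqrt{\frac{1}{25284} + 1 \cdot 1249} = \sqrt{\frac{1}{25284} + 1249} = \sqrt{\frac{31579717}{25284}} = \frac{\sqrt{4073783493}}{1806}$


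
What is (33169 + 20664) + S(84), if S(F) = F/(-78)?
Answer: 699815/13 ≈ 53832.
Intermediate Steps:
S(F) = -F/78
(33169 + 20664) + S(84) = (33169 + 20664) - 1/78*84 = 53833 - 14/13 = 699815/13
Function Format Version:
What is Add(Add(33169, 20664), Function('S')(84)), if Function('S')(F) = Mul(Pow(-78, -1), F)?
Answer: Rational(699815, 13) ≈ 53832.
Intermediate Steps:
Function('S')(F) = Mul(Rational(-1, 78), F)
Add(Add(33169, 20664), Function('S')(84)) = Add(Add(33169, 20664), Mul(Rational(-1, 78), 84)) = Add(53833, Rational(-14, 13)) = Rational(699815, 13)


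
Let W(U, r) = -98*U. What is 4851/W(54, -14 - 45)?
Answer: -11/12 ≈ -0.91667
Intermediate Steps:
4851/W(54, -14 - 45) = 4851/((-98*54)) = 4851/(-5292) = 4851*(-1/5292) = -11/12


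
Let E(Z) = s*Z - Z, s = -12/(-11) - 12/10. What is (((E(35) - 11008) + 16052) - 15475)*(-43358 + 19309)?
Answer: 2769675232/11 ≈ 2.5179e+8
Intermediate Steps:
s = -6/55 (s = -12*(-1/11) - 12*⅒ = 12/11 - 6/5 = -6/55 ≈ -0.10909)
E(Z) = -61*Z/55 (E(Z) = -6*Z/55 - Z = -61*Z/55)
(((E(35) - 11008) + 16052) - 15475)*(-43358 + 19309) = (((-61/55*35 - 11008) + 16052) - 15475)*(-43358 + 19309) = (((-427/11 - 11008) + 16052) - 15475)*(-24049) = ((-121515/11 + 16052) - 15475)*(-24049) = (55057/11 - 15475)*(-24049) = -115168/11*(-24049) = 2769675232/11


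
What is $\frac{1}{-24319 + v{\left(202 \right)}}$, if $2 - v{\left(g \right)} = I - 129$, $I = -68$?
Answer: $- \frac{1}{24120} \approx -4.1459 \cdot 10^{-5}$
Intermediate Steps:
$v{\left(g \right)} = 199$ ($v{\left(g \right)} = 2 - \left(-68 - 129\right) = 2 - -197 = 2 + 197 = 199$)
$\frac{1}{-24319 + v{\left(202 \right)}} = \frac{1}{-24319 + 199} = \frac{1}{-24120} = - \frac{1}{24120}$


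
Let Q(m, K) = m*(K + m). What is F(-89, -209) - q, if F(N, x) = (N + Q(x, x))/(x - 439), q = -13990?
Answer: 997583/72 ≈ 13855.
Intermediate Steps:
F(N, x) = (N + 2*x²)/(-439 + x) (F(N, x) = (N + x*(x + x))/(x - 439) = (N + x*(2*x))/(-439 + x) = (N + 2*x²)/(-439 + x))
F(-89, -209) - q = (-89 + 2*(-209)²)/(-439 - 209) - 1*(-13990) = (-89 + 2*43681)/(-648) + 13990 = -(-89 + 87362)/648 + 13990 = -1/648*87273 + 13990 = -9697/72 + 13990 = 997583/72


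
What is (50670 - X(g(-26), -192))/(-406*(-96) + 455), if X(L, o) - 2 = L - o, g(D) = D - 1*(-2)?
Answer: 50500/39431 ≈ 1.2807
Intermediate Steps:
g(D) = 2 + D (g(D) = D + 2 = 2 + D)
X(L, o) = 2 + L - o (X(L, o) = 2 + (L - o) = 2 + L - o)
(50670 - X(g(-26), -192))/(-406*(-96) + 455) = (50670 - (2 + (2 - 26) - 1*(-192)))/(-406*(-96) + 455) = (50670 - (2 - 24 + 192))/(38976 + 455) = (50670 - 1*170)/39431 = (50670 - 170)*(1/39431) = 50500*(1/39431) = 50500/39431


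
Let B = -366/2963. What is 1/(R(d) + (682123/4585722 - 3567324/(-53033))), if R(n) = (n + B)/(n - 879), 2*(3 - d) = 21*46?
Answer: 108808423254885138/7373746463774510915 ≈ 0.014756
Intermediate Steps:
d = -480 (d = 3 - 21*46/2 = 3 - ½*966 = 3 - 483 = -480)
B = -366/2963 (B = -366*1/2963 = -366/2963 ≈ -0.12352)
R(n) = (-366/2963 + n)/(-879 + n) (R(n) = (n - 366/2963)/(n - 879) = (-366/2963 + n)/(-879 + n))
1/(R(d) + (682123/4585722 - 3567324/(-53033))) = 1/((-366/2963 - 480)/(-879 - 480) + (682123/4585722 - 3567324/(-53033))) = 1/(-1422606/2963/(-1359) + (682123*(1/4585722) - 3567324*(-1/53033))) = 1/(-1/1359*(-1422606/2963) + (682123/4585722 + 3567324/53033)) = 1/(474202/1342239 + 16394931176987/243194594826) = 1/(7373746463774510915/108808423254885138) = 108808423254885138/7373746463774510915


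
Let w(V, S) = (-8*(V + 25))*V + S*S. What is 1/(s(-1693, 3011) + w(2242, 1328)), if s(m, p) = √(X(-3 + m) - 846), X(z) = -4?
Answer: -19448664/756501062770217 - 5*I*√34/1513002125540434 ≈ -2.5709e-8 - 1.9269e-14*I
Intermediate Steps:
w(V, S) = S² + V*(-200 - 8*V) (w(V, S) = (-8*(25 + V))*V + S² = (-200 - 8*V)*V + S² = V*(-200 - 8*V) + S² = S² + V*(-200 - 8*V))
s(m, p) = 5*I*√34 (s(m, p) = √(-4 - 846) = √(-850) = 5*I*√34)
1/(s(-1693, 3011) + w(2242, 1328)) = 1/(5*I*√34 + (1328² - 200*2242 - 8*2242²)) = 1/(5*I*√34 + (1763584 - 448400 - 8*5026564)) = 1/(5*I*√34 + (1763584 - 448400 - 40212512)) = 1/(5*I*√34 - 38897328) = 1/(-38897328 + 5*I*√34)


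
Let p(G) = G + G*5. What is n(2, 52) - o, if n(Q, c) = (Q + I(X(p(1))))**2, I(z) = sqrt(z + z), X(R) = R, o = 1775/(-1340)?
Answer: 4643/268 + 8*sqrt(3) ≈ 31.181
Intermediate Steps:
o = -355/268 (o = 1775*(-1/1340) = -355/268 ≈ -1.3246)
p(G) = 6*G (p(G) = G + 5*G = 6*G)
I(z) = sqrt(2)*sqrt(z) (I(z) = sqrt(2*z) = sqrt(2)*sqrt(z))
n(Q, c) = (Q + 2*sqrt(3))**2 (n(Q, c) = (Q + sqrt(2)*sqrt(6*1))**2 = (Q + sqrt(2)*sqrt(6))**2 = (Q + 2*sqrt(3))**2)
n(2, 52) - o = (2 + 2*sqrt(3))**2 - 1*(-355/268) = (2 + 2*sqrt(3))**2 + 355/268 = 355/268 + (2 + 2*sqrt(3))**2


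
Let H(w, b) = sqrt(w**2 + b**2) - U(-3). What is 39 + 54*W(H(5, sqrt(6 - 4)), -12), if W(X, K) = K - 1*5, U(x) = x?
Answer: -879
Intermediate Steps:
H(w, b) = 3 + sqrt(b**2 + w**2) (H(w, b) = sqrt(w**2 + b**2) - 1*(-3) = sqrt(b**2 + w**2) + 3 = 3 + sqrt(b**2 + w**2))
W(X, K) = -5 + K (W(X, K) = K - 5 = -5 + K)
39 + 54*W(H(5, sqrt(6 - 4)), -12) = 39 + 54*(-5 - 12) = 39 + 54*(-17) = 39 - 918 = -879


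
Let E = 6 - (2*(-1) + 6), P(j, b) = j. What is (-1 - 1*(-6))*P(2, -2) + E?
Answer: 12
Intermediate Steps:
E = 2 (E = 6 - (-2 + 6) = 6 - 1*4 = 6 - 4 = 2)
(-1 - 1*(-6))*P(2, -2) + E = (-1 - 1*(-6))*2 + 2 = (-1 + 6)*2 + 2 = 5*2 + 2 = 10 + 2 = 12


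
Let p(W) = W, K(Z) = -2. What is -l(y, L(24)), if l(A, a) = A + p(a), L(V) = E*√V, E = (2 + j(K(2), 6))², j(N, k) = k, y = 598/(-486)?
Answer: 299/243 - 128*√6 ≈ -312.30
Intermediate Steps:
y = -299/243 (y = 598*(-1/486) = -299/243 ≈ -1.2305)
E = 64 (E = (2 + 6)² = 8² = 64)
L(V) = 64*√V
l(A, a) = A + a
-l(y, L(24)) = -(-299/243 + 64*√24) = -(-299/243 + 64*(2*√6)) = -(-299/243 + 128*√6) = 299/243 - 128*√6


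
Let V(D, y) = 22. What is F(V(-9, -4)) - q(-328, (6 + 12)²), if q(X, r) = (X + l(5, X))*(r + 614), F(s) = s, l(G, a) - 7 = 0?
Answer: 301120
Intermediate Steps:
l(G, a) = 7 (l(G, a) = 7 + 0 = 7)
q(X, r) = (7 + X)*(614 + r) (q(X, r) = (X + 7)*(r + 614) = (7 + X)*(614 + r))
F(V(-9, -4)) - q(-328, (6 + 12)²) = 22 - (4298 + 7*(6 + 12)² + 614*(-328) - 328*(6 + 12)²) = 22 - (4298 + 7*18² - 201392 - 328*18²) = 22 - (4298 + 7*324 - 201392 - 328*324) = 22 - (4298 + 2268 - 201392 - 106272) = 22 - 1*(-301098) = 22 + 301098 = 301120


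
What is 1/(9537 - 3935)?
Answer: 1/5602 ≈ 0.00017851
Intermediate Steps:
1/(9537 - 3935) = 1/5602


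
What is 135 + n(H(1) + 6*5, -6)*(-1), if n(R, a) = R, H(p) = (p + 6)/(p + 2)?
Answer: 308/3 ≈ 102.67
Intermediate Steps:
H(p) = (6 + p)/(2 + p)
135 + n(H(1) + 6*5, -6)*(-1) = 135 + ((6 + 1)/(2 + 1) + 6*5)*(-1) = 135 + (7/3 + 30)*(-1) = 135 + (97/3)*(-1) = 135 - 97/3 = 308/3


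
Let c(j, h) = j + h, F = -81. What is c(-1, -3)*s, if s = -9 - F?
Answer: -288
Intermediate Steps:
s = 72 (s = -9 - 1*(-81) = -9 + 81 = 72)
c(j, h) = h + j
c(-1, -3)*s = (-3 - 1)*72 = -4*72 = -288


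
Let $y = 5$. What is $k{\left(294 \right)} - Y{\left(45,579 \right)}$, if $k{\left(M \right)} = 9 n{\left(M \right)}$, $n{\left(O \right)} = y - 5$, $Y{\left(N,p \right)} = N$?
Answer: $-45$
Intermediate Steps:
$n{\left(O \right)} = 0$ ($n{\left(O \right)} = 5 - 5 = 0$)
$k{\left(M \right)} = 0$ ($k{\left(M \right)} = 9 \cdot 0 = 0$)
$k{\left(294 \right)} - Y{\left(45,579 \right)} = 0 - 45 = -45$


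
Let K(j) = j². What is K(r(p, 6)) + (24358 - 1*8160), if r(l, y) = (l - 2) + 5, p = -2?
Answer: 16199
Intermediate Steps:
r(l, y) = 3 + l (r(l, y) = (-2 + l) + 5 = 3 + l)
K(r(p, 6)) + (24358 - 1*8160) = (3 - 2)² + (24358 - 1*8160) = 1² + (24358 - 8160) = 1 + 16198 = 16199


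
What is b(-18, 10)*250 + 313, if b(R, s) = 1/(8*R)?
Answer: 22411/72 ≈ 311.26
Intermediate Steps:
b(R, s) = 1/(8*R)
b(-18, 10)*250 + 313 = ((1/8)/(-18))*250 + 313 = ((1/8)*(-1/18))*250 + 313 = -1/144*250 + 313 = -125/72 + 313 = 22411/72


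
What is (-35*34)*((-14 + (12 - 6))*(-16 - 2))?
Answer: -171360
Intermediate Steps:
(-35*34)*((-14 + (12 - 6))*(-16 - 2)) = -1190*(-14 + 6)*(-18) = -(-9520)*(-18) = -1190*144 = -171360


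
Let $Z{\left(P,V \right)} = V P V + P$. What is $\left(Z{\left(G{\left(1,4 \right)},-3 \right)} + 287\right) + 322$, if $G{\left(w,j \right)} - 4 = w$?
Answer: $659$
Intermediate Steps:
$G{\left(w,j \right)} = 4 + w$
$Z{\left(P,V \right)} = P + P V^{2}$ ($Z{\left(P,V \right)} = P V V + P = P V^{2} + P = P + P V^{2}$)
$\left(Z{\left(G{\left(1,4 \right)},-3 \right)} + 287\right) + 322 = \left(\left(4 + 1\right) \left(1 + \left(-3\right)^{2}\right) + 287\right) + 322 = \left(5 \left(1 + 9\right) + 287\right) + 322 = \left(5 \cdot 10 + 287\right) + 322 = \left(50 + 287\right) + 322 = 337 + 322 = 659$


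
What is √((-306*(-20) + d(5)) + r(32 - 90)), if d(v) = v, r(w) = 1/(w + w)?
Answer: √20604471/58 ≈ 78.262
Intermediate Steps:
r(w) = 1/(2*w)
√((-306*(-20) + d(5)) + r(32 - 90)) = √((-306*(-20) + 5) + 1/(2*(32 - 90))) = √((6120 + 5) + (½)/(-58)) = √(6125 + (½)*(-1/58)) = √(6125 - 1/116) = √(710499/116) = √20604471/58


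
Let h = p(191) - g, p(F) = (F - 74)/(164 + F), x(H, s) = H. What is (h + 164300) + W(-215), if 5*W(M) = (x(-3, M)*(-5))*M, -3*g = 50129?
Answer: 192088721/1065 ≈ 1.8037e+5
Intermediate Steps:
g = -50129/3 (g = -⅓*50129 = -50129/3 ≈ -16710.)
p(F) = (-74 + F)/(164 + F)
W(M) = 3*M (W(M) = ((-3*(-5))*M)/5 = (15*M)/5 = 3*M)
h = 17796146/1065 (h = (-74 + 191)/(164 + 191) - 1*(-50129/3) = 117/355 + 50129/3 = 17796146/1065 ≈ 16710.)
(h + 164300) + W(-215) = (17796146/1065 + 164300) + 3*(-215) = 192775646/1065 - 645 = 192088721/1065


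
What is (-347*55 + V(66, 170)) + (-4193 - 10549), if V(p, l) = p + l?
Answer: -33591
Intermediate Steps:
V(p, l) = l + p
(-347*55 + V(66, 170)) + (-4193 - 10549) = (-347*55 + (170 + 66)) + (-4193 - 10549) = (-19085 + 236) - 14742 = -18849 - 14742 = -33591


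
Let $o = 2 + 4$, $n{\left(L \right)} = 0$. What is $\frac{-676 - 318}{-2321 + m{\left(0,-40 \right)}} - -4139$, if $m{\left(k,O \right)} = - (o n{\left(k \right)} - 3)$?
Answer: $\frac{4797598}{1159} \approx 4139.4$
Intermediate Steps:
$o = 6$
$m{\left(k,O \right)} = 3$ ($m{\left(k,O \right)} = - (6 \cdot 0 - 3) = - (0 - 3) = \left(-1\right) \left(-3\right) = 3$)
$\frac{-676 - 318}{-2321 + m{\left(0,-40 \right)}} - -4139 = \frac{-676 - 318}{-2321 + 3} - -4139 = - \frac{994}{-2318} + 4139 = \left(-994\right) \left(- \frac{1}{2318}\right) + 4139 = \frac{497}{1159} + 4139 = \frac{4797598}{1159}$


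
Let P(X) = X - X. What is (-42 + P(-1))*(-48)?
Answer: 2016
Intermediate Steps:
P(X) = 0
(-42 + P(-1))*(-48) = (-42 + 0)*(-48) = -42*(-48) = 2016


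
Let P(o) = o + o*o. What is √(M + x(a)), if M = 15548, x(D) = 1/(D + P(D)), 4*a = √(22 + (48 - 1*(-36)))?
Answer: 2*2^(¼)*53^(¾)*√(206013 + 15548*√106)/(53*√(8 + √106)) ≈ 124.69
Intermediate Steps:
a = √106/4 (a = √(22 + (48 - 1*(-36)))/4 = √(22 + (48 + 36))/4 = √(22 + 84)/4 = √106/4 ≈ 2.5739)
P(o) = o + o²
x(D) = 1/(D + D*(1 + D))
√(M + x(a)) = √(15548 + 1/(((√106/4))*(2 + √106/4))) = √(15548 + (2*√106/53)/(2 + √106/4)) = √(15548 + 2*√106/(53*(2 + √106/4)))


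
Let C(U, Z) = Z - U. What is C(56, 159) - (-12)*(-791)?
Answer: -9389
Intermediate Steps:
C(56, 159) - (-12)*(-791) = (159 - 1*56) - (-12)*(-791) = (159 - 56) - 1*9492 = 103 - 9492 = -9389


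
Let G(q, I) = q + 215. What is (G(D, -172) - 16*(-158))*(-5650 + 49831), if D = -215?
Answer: 111689568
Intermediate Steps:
G(q, I) = 215 + q
(G(D, -172) - 16*(-158))*(-5650 + 49831) = ((215 - 215) - 16*(-158))*(-5650 + 49831) = (0 + 2528)*44181 = 2528*44181 = 111689568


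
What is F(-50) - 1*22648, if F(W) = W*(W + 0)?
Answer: -20148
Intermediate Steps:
F(W) = W**2 (F(W) = W*W = W**2)
F(-50) - 1*22648 = (-50)**2 - 1*22648 = 2500 - 22648 = -20148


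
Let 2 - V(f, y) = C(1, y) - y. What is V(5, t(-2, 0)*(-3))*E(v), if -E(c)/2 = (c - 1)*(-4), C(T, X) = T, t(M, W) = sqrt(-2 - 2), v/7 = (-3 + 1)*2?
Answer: -232 + 1392*I ≈ -232.0 + 1392.0*I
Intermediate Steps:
v = -28 (v = 7*((-3 + 1)*2) = 7*(-2*2) = 7*(-4) = -28)
t(M, W) = 2*I (t(M, W) = sqrt(-4) = 2*I)
V(f, y) = 1 + y (V(f, y) = 2 - (1 - y) = 2 + (-1 + y) = 1 + y)
E(c) = -8 + 8*c (E(c) = -2*(c - 1)*(-4) = -2*(-1 + c)*(-4) = -2*(4 - 4*c) = -8 + 8*c)
V(5, t(-2, 0)*(-3))*E(v) = (1 + (2*I)*(-3))*(-8 + 8*(-28)) = (1 - 6*I)*(-8 - 224) = (1 - 6*I)*(-232) = -232 + 1392*I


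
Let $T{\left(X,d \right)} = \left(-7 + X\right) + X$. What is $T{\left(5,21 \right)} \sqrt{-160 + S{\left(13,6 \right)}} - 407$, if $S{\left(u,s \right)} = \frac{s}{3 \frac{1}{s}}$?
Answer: $-407 + 6 i \sqrt{37} \approx -407.0 + 36.497 i$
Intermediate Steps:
$T{\left(X,d \right)} = -7 + 2 X$
$S{\left(u,s \right)} = \frac{s^{2}}{3}$ ($S{\left(u,s \right)} = s \frac{s}{3} = \frac{s^{2}}{3}$)
$T{\left(5,21 \right)} \sqrt{-160 + S{\left(13,6 \right)}} - 407 = \left(-7 + 2 \cdot 5\right) \sqrt{-160 + \frac{6^{2}}{3}} - 407 = \left(-7 + 10\right) \sqrt{-160 + \frac{1}{3} \cdot 36} - 407 = 3 \sqrt{-160 + 12} - 407 = 3 \sqrt{-148} - 407 = 3 \cdot 2 i \sqrt{37} - 407 = 6 i \sqrt{37} - 407 = -407 + 6 i \sqrt{37}$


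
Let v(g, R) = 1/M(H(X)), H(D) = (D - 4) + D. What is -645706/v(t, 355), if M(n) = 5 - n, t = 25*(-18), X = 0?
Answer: -5811354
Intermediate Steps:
H(D) = -4 + 2*D (H(D) = (-4 + D) + D = -4 + 2*D)
t = -450
v(g, R) = 1/9 (v(g, R) = 1/(5 - (-4 + 2*0)) = 1/(5 - (-4 + 0)) = 1/(5 - 1*(-4)) = 1/(5 + 4) = 1/9)
-645706/v(t, 355) = -645706/1/9 = -645706*9 = -5811354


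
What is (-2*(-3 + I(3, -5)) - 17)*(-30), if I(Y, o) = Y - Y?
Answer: 330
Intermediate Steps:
I(Y, o) = 0
(-2*(-3 + I(3, -5)) - 17)*(-30) = (-2*(-3 + 0) - 17)*(-30) = (-2*(-3) - 17)*(-30) = (6 - 17)*(-30) = -11*(-30) = 330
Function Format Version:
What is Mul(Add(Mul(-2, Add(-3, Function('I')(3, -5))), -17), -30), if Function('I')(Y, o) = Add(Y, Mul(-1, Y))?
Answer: 330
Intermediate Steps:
Function('I')(Y, o) = 0
Mul(Add(Mul(-2, Add(-3, Function('I')(3, -5))), -17), -30) = Mul(Add(Mul(-2, Add(-3, 0)), -17), -30) = Mul(Add(Mul(-2, -3), -17), -30) = Mul(Add(6, -17), -30) = Mul(-11, -30) = 330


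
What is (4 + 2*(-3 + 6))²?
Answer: 100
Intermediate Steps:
(4 + 2*(-3 + 6))² = (4 + 2*3)² = (4 + 6)² = 10² = 100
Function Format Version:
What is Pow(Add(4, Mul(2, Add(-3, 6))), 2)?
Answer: 100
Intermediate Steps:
Pow(Add(4, Mul(2, Add(-3, 6))), 2) = Pow(Add(4, Mul(2, 3)), 2) = Pow(Add(4, 6), 2) = Pow(10, 2) = 100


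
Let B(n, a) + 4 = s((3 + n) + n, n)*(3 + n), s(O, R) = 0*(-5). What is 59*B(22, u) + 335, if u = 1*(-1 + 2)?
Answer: 99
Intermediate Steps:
s(O, R) = 0
u = 1 (u = 1*1 = 1)
B(n, a) = -4 (B(n, a) = -4 + 0*(3 + n) = -4 + 0 = -4)
59*B(22, u) + 335 = 59*(-4) + 335 = -236 + 335 = 99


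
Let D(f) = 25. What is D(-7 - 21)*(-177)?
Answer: -4425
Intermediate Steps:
D(-7 - 21)*(-177) = 25*(-177) = -4425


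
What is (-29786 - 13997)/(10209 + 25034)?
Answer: -43783/35243 ≈ -1.2423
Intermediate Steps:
(-29786 - 13997)/(10209 + 25034) = -43783/35243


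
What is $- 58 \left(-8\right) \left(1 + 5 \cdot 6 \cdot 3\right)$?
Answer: $42224$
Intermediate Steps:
$- 58 \left(-8\right) \left(1 + 5 \cdot 6 \cdot 3\right) = - \left(-464\right) \left(1 + 5 \cdot 18\right) = - \left(-464\right) \left(1 + 90\right) = - \left(-464\right) 91 = \left(-1\right) \left(-42224\right) = 42224$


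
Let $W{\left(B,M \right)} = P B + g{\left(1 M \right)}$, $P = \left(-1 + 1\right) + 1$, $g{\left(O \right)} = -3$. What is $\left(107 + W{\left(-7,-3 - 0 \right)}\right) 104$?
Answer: $10088$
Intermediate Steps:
$P = 1$ ($P = 0 + 1 = 1$)
$W{\left(B,M \right)} = -3 + B$ ($W{\left(B,M \right)} = 1 B - 3 = B - 3 = -3 + B$)
$\left(107 + W{\left(-7,-3 - 0 \right)}\right) 104 = \left(107 - 10\right) 104 = 97 \cdot 104 = 10088$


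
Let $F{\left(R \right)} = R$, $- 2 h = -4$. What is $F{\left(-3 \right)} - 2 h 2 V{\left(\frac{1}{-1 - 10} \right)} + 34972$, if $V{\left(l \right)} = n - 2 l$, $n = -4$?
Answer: $\frac{383684}{11} \approx 34880.0$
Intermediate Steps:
$h = 2$ ($h = \left(- \frac{1}{2}\right) \left(-4\right) = 2$)
$V{\left(l \right)} = -4 - 2 l$
$F{\left(-3 \right)} - 2 h 2 V{\left(\frac{1}{-1 - 10} \right)} + 34972 = - 3 \left(-2\right) 2 \cdot 2 \left(-4 - \frac{2}{-1 - 10}\right) + 34972 = - 3 \left(\left(-4\right) 2\right) \left(-4 - \frac{2}{-1 - 10}\right) + 34972 = \left(-3\right) \left(-8\right) \left(-4 - \frac{2}{-11}\right) + 34972 = 24 \left(-4 - - \frac{2}{11}\right) + 34972 = 24 \left(-4 + \frac{2}{11}\right) + 34972 = 24 \left(- \frac{42}{11}\right) + 34972 = - \frac{1008}{11} + 34972 = \frac{383684}{11}$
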